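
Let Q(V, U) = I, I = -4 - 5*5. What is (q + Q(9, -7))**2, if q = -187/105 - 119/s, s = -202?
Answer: 410072456161/449864100 ≈ 911.55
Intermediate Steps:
I = -29 (I = -4 - 25 = -29)
Q(V, U) = -29
q = -25279/21210 (q = -187/105 - 119/(-202) = -187*1/105 - 119*(-1/202) = -187/105 + 119/202 = -25279/21210 ≈ -1.1918)
(q + Q(9, -7))**2 = (-25279/21210 - 29)**2 = (-640369/21210)**2 = 410072456161/449864100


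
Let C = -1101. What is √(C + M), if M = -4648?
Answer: I*√5749 ≈ 75.822*I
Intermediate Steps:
√(C + M) = √(-1101 - 4648) = √(-5749) = I*√5749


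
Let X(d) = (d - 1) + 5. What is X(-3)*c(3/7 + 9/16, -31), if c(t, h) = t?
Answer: 111/112 ≈ 0.99107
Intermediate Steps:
X(d) = 4 + d (X(d) = (-1 + d) + 5 = 4 + d)
X(-3)*c(3/7 + 9/16, -31) = (4 - 3)*(3/7 + 9/16) = 1*(3*(⅐) + 9*(1/16)) = 1*(3/7 + 9/16) = 1*(111/112) = 111/112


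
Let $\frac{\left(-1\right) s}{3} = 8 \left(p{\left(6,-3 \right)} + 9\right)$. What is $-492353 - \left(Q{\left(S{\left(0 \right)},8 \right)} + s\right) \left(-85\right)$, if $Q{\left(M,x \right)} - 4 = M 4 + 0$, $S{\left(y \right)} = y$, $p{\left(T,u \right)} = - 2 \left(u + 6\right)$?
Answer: $-498133$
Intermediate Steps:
$p{\left(T,u \right)} = -12 - 2 u$ ($p{\left(T,u \right)} = - 2 \left(6 + u\right) = -12 - 2 u$)
$Q{\left(M,x \right)} = 4 + 4 M$ ($Q{\left(M,x \right)} = 4 + \left(M 4 + 0\right) = 4 + \left(4 M + 0\right) = 4 + 4 M$)
$s = -72$ ($s = - 3 \cdot 8 \left(\left(-12 - -6\right) + 9\right) = - 3 \cdot 8 \left(\left(-12 + 6\right) + 9\right) = - 3 \cdot 8 \left(-6 + 9\right) = - 3 \cdot 8 \cdot 3 = \left(-3\right) 24 = -72$)
$-492353 - \left(Q{\left(S{\left(0 \right)},8 \right)} + s\right) \left(-85\right) = -492353 - \left(\left(4 + 4 \cdot 0\right) - 72\right) \left(-85\right) = -492353 - \left(\left(4 + 0\right) - 72\right) \left(-85\right) = -492353 - \left(4 - 72\right) \left(-85\right) = -492353 - \left(-68\right) \left(-85\right) = -492353 - 5780 = -498133$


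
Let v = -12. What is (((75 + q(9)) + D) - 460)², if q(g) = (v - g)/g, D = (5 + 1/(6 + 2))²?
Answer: 4805955625/36864 ≈ 1.3037e+5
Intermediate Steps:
D = 1681/64 (D = (5 + 1/8)² = (5 + (⅛)*1)² = (5 + ⅛)² = (41/8)² = 1681/64 ≈ 26.266)
q(g) = (-12 - g)/g
(((75 + q(9)) + D) - 460)² = (((75 + (-12 - 1*9)/9) + 1681/64) - 460)² = (((75 + (-12 - 9)/9) + 1681/64) - 460)² = (((75 + (⅑)*(-21)) + 1681/64) - 460)² = (((75 - 7/3) + 1681/64) - 460)² = ((218/3 + 1681/64) - 460)² = (18995/192 - 460)² = (-69325/192)² = 4805955625/36864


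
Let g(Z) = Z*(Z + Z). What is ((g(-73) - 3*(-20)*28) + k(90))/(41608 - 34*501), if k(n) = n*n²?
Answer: 370669/12287 ≈ 30.168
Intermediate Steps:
g(Z) = 2*Z² (g(Z) = Z*(2*Z) = 2*Z²)
k(n) = n³
((g(-73) - 3*(-20)*28) + k(90))/(41608 - 34*501) = ((2*(-73)² - 3*(-20)*28) + 90³)/(41608 - 34*501) = ((2*5329 + 60*28) + 729000)/(41608 - 17034) = ((10658 + 1680) + 729000)/24574 = (12338 + 729000)*(1/24574) = 741338*(1/24574) = 370669/12287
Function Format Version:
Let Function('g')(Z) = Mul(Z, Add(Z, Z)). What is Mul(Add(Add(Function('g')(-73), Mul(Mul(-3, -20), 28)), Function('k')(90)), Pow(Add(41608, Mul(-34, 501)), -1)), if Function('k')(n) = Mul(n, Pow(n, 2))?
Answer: Rational(370669, 12287) ≈ 30.168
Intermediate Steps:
Function('g')(Z) = Mul(2, Pow(Z, 2)) (Function('g')(Z) = Mul(Z, Mul(2, Z)) = Mul(2, Pow(Z, 2)))
Function('k')(n) = Pow(n, 3)
Mul(Add(Add(Function('g')(-73), Mul(Mul(-3, -20), 28)), Function('k')(90)), Pow(Add(41608, Mul(-34, 501)), -1)) = Mul(Add(Add(Mul(2, Pow(-73, 2)), Mul(Mul(-3, -20), 28)), Pow(90, 3)), Pow(Add(41608, Mul(-34, 501)), -1)) = Mul(Add(Add(Mul(2, 5329), Mul(60, 28)), 729000), Pow(Add(41608, -17034), -1)) = Mul(Add(Add(10658, 1680), 729000), Pow(24574, -1)) = Mul(Add(12338, 729000), Rational(1, 24574)) = Mul(741338, Rational(1, 24574)) = Rational(370669, 12287)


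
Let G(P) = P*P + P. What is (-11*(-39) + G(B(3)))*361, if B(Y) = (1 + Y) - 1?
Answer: 159201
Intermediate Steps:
B(Y) = Y
G(P) = P + P² (G(P) = P² + P = P + P²)
(-11*(-39) + G(B(3)))*361 = (-11*(-39) + 3*(1 + 3))*361 = (429 + 3*4)*361 = (429 + 12)*361 = 441*361 = 159201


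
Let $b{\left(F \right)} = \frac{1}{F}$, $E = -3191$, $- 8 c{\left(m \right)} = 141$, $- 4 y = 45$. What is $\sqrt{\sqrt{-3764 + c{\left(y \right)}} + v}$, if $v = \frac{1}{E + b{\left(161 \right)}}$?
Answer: $\frac{\sqrt{-132342 + 105575625 i \sqrt{60506}}}{20550} \approx 5.545 + 5.5451 i$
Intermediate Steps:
$y = - \frac{45}{4}$ ($y = \left(- \frac{1}{4}\right) 45 = - \frac{45}{4} \approx -11.25$)
$c{\left(m \right)} = - \frac{141}{8}$ ($c{\left(m \right)} = \left(- \frac{1}{8}\right) 141 = - \frac{141}{8}$)
$v = - \frac{161}{513750}$ ($v = \frac{1}{-3191 + \frac{1}{161}} = \frac{1}{- \frac{513750}{161}} = - \frac{161}{513750} \approx -0.00031338$)
$\sqrt{\sqrt{-3764 + c{\left(y \right)}} + v} = \sqrt{\sqrt{-3764 - \frac{141}{8}} - \frac{161}{513750}} = \sqrt{\sqrt{- \frac{30253}{8}} - \frac{161}{513750}} = \sqrt{\frac{i \sqrt{60506}}{4} - \frac{161}{513750}} = \sqrt{- \frac{161}{513750} + \frac{i \sqrt{60506}}{4}}$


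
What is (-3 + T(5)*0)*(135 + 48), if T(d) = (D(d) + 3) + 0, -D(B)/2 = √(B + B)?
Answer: -549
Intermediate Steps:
D(B) = -2*√2*√B (D(B) = -2*√(B + B) = -2*√2*√B)
T(d) = 3 - 2*√2*√d (T(d) = (-2*√2*√d + 3) + 0 = (3 - 2*√2*√d) + 0 = 3 - 2*√2*√d)
(-3 + T(5)*0)*(135 + 48) = (-3 + (3 - 2*√2*√5)*0)*(135 + 48) = (-3 + (3 - 2*√10)*0)*183 = (-3 + 0)*183 = -3*183 = -549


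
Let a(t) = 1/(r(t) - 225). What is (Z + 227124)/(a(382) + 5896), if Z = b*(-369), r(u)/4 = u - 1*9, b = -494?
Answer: 518722470/7470233 ≈ 69.439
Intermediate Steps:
r(u) = -36 + 4*u (r(u) = 4*(u - 1*9) = 4*(u - 9) = 4*(-9 + u) = -36 + 4*u)
a(t) = 1/(-261 + 4*t) (a(t) = 1/((-36 + 4*t) - 225) = 1/(-261 + 4*t))
Z = 182286 (Z = -494*(-369) = 182286)
(Z + 227124)/(a(382) + 5896) = (182286 + 227124)/(1/(-261 + 4*382) + 5896) = 409410/(1/(-261 + 1528) + 5896) = 409410/(1/1267 + 5896) = 409410/(7470233/1267) = 409410*(1267/7470233) = 518722470/7470233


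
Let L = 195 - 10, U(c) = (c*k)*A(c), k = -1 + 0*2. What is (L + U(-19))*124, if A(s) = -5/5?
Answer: 20584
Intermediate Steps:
k = -1 (k = -1 + 0 = -1)
A(s) = -1 (A(s) = -5*1/5 = -1)
U(c) = c (U(c) = (c*(-1))*(-1) = -c*(-1) = c)
L = 185
(L + U(-19))*124 = (185 - 19)*124 = 166*124 = 20584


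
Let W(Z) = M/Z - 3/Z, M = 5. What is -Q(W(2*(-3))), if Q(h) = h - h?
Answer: 0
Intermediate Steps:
W(Z) = 2/Z (W(Z) = 5/Z - 3/Z = 2/Z)
Q(h) = 0
-Q(W(2*(-3))) = -1*0 = 0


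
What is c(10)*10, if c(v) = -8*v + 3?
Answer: -770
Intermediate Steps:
c(v) = 3 - 8*v
c(10)*10 = (3 - 8*10)*10 = (3 - 80)*10 = -77*10 = -770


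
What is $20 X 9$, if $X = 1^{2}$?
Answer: $180$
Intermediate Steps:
$X = 1$
$20 X 9 = 20 \cdot 1 \cdot 9 = 20 \cdot 9 = 180$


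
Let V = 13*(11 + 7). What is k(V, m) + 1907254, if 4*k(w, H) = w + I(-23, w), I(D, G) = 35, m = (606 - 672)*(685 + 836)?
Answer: 7629285/4 ≈ 1.9073e+6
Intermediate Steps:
m = -100386 (m = -66*1521 = -100386)
V = 234 (V = 13*18 = 234)
k(w, H) = 35/4 + w/4 (k(w, H) = (w + 35)/4 = (35 + w)/4 = 35/4 + w/4)
k(V, m) + 1907254 = (35/4 + (1/4)*234) + 1907254 = (35/4 + 117/2) + 1907254 = 269/4 + 1907254 = 7629285/4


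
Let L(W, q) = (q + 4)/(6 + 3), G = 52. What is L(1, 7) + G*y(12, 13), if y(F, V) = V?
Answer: 6095/9 ≈ 677.22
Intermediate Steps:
L(W, q) = 4/9 + q/9 (L(W, q) = (4 + q)/9 = (4 + q)*(⅑) = 4/9 + q/9)
L(1, 7) + G*y(12, 13) = (4/9 + (⅑)*7) + 52*13 = (4/9 + 7/9) + 676 = 11/9 + 676 = 6095/9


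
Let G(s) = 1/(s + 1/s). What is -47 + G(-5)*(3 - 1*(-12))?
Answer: -1297/26 ≈ -49.885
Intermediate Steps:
-47 + G(-5)*(3 - 1*(-12)) = -47 + (-5/(1 + (-5)²))*(3 - 1*(-12)) = -47 + (-5/(1 + 25))*(3 + 12) = -47 - 5/26*15 = -47 - 75/26 = -1297/26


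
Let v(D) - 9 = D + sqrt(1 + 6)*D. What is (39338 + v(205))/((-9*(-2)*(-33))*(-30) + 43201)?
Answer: 39552/61021 + 205*sqrt(7)/61021 ≈ 0.65706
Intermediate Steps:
v(D) = 9 + D + D*sqrt(7) (v(D) = 9 + (D + sqrt(1 + 6)*D) = 9 + (D + sqrt(7)*D) = 9 + (D + D*sqrt(7)) = 9 + D + D*sqrt(7))
(39338 + v(205))/((-9*(-2)*(-33))*(-30) + 43201) = (39338 + (9 + 205 + 205*sqrt(7)))/((-9*(-2)*(-33))*(-30) + 43201) = (39338 + (214 + 205*sqrt(7)))/((18*(-33))*(-30) + 43201) = (39552 + 205*sqrt(7))/(-594*(-30) + 43201) = (39552 + 205*sqrt(7))/(17820 + 43201) = (39552 + 205*sqrt(7))/61021 = (39552 + 205*sqrt(7))*(1/61021) = 39552/61021 + 205*sqrt(7)/61021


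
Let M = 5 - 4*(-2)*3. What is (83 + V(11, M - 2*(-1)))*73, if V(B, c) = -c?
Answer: 3796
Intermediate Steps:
M = 29 (M = 5 + 8*3 = 5 + 24 = 29)
(83 + V(11, M - 2*(-1)))*73 = (83 - (29 - 2*(-1)))*73 = (83 - (29 + 2))*73 = (83 - 1*31)*73 = (83 - 31)*73 = 52*73 = 3796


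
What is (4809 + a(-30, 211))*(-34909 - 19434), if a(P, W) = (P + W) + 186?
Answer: -281279368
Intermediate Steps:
a(P, W) = 186 + P + W
(4809 + a(-30, 211))*(-34909 - 19434) = (4809 + (186 - 30 + 211))*(-34909 - 19434) = (4809 + 367)*(-54343) = 5176*(-54343) = -281279368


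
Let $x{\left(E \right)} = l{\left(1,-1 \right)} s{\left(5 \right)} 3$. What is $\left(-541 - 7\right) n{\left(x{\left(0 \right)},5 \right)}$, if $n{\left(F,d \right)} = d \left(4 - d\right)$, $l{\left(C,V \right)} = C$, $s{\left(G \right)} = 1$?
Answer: $2740$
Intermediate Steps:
$x{\left(E \right)} = 3$ ($x{\left(E \right)} = 1 \cdot 1 \cdot 3 = 1 \cdot 3 = 3$)
$\left(-541 - 7\right) n{\left(x{\left(0 \right)},5 \right)} = \left(-541 - 7\right) 5 \left(4 - 5\right) = - 548 \cdot 5 \left(4 - 5\right) = - 548 \cdot 5 \left(-1\right) = \left(-548\right) \left(-5\right) = 2740$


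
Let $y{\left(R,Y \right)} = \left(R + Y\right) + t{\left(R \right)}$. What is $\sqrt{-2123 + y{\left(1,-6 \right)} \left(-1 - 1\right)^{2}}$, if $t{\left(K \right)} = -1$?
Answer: $i \sqrt{2147} \approx 46.336 i$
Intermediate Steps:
$y{\left(R,Y \right)} = -1 + R + Y$ ($y{\left(R,Y \right)} = \left(R + Y\right) - 1 = -1 + R + Y$)
$\sqrt{-2123 + y{\left(1,-6 \right)} \left(-1 - 1\right)^{2}} = \sqrt{-2123 + \left(-1 + 1 - 6\right) \left(-1 - 1\right)^{2}} = \sqrt{-2123 - 6 \left(-2\right)^{2}} = \sqrt{-2123 - 24} = \sqrt{-2147} = i \sqrt{2147}$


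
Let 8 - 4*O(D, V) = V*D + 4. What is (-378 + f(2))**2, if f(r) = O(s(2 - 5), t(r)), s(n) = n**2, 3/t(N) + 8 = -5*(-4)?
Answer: 36493681/256 ≈ 1.4255e+5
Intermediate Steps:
t(N) = 1/4 (t(N) = 3/(-8 - 5*(-4)) = 3/(-8 + 20) = 3/12 = 3*(1/12) = 1/4)
O(D, V) = 1 - D*V/4 (O(D, V) = 2 - (V*D + 4)/4 = 2 - (D*V + 4)/4 = 2 - (4 + D*V)/4 = 2 + (-1 - D*V/4) = 1 - D*V/4)
f(r) = 7/16 (f(r) = 1 - 1/4*(2 - 5)**2*1/4 = 1 - 1/4*(-3)**2*1/4 = 1 - 1/4*9*1/4 = 1 - 9/16 = 7/16)
(-378 + f(2))**2 = (-378 + 7/16)**2 = (-6041/16)**2 = 36493681/256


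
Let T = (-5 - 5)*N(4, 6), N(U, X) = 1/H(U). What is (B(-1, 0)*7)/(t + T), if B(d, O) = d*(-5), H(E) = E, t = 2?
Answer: -70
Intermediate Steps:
N(U, X) = 1/U
B(d, O) = -5*d
T = -5/2 (T = (-5 - 5)/4 = -10*¼ = -5/2 ≈ -2.5000)
(B(-1, 0)*7)/(t + T) = (-5*(-1)*7)/(2 - 5/2) = (5*7)/(-½) = 35*(-2) = -70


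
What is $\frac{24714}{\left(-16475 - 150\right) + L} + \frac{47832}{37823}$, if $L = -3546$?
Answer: $\frac{30061650}{762927733} \approx 0.039403$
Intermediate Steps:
$\frac{24714}{\left(-16475 - 150\right) + L} + \frac{47832}{37823} = \frac{24714}{\left(-16475 - 150\right) - 3546} + \frac{47832}{37823} = \frac{24714}{-16625 - 3546} + 47832 \cdot \frac{1}{37823} = \frac{24714}{-20171} + \frac{47832}{37823} = 24714 \left(- \frac{1}{20171}\right) + \frac{47832}{37823} = - \frac{24714}{20171} + \frac{47832}{37823} = \frac{30061650}{762927733}$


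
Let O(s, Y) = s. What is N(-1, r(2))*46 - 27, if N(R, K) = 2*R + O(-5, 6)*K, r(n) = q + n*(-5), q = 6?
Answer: 801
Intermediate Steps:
r(n) = 6 - 5*n (r(n) = 6 + n*(-5) = 6 - 5*n)
N(R, K) = -5*K + 2*R (N(R, K) = 2*R - 5*K = -5*K + 2*R)
N(-1, r(2))*46 - 27 = (-5*(6 - 5*2) + 2*(-1))*46 - 27 = (-5*(6 - 10) - 2)*46 - 27 = (-5*(-4) - 2)*46 - 27 = (20 - 2)*46 - 27 = 18*46 - 27 = 828 - 27 = 801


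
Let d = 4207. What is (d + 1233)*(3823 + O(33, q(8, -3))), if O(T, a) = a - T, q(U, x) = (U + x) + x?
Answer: 20628480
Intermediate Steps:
q(U, x) = U + 2*x
(d + 1233)*(3823 + O(33, q(8, -3))) = (4207 + 1233)*(3823 + ((8 + 2*(-3)) - 1*33)) = 5440*(3823 + ((8 - 6) - 33)) = 5440*(3823 + (2 - 33)) = 5440*(3823 - 31) = 5440*3792 = 20628480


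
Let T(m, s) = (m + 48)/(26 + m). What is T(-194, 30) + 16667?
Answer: 1400101/84 ≈ 16668.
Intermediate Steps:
T(m, s) = (48 + m)/(26 + m)
T(-194, 30) + 16667 = (48 - 194)/(26 - 194) + 16667 = -146/(-168) + 16667 = -1/168*(-146) + 16667 = 73/84 + 16667 = 1400101/84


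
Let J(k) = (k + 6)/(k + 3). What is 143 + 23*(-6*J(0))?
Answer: -133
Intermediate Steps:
J(k) = (6 + k)/(3 + k)
143 + 23*(-6*J(0)) = 143 + 23*(-6*(6 + 0)/(3 + 0)) = 143 + 23*(-6*6/3) = 143 + 23*(-2*6) = 143 + 23*(-6*2) = 143 + 23*(-12) = 143 - 276 = -133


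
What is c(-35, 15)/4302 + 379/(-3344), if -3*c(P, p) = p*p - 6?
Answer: -937285/7192944 ≈ -0.13031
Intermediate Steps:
c(P, p) = 2 - p²/3 (c(P, p) = -(p*p - 6)/3 = -(p² - 6)/3 = -(-6 + p²)/3 = 2 - p²/3)
c(-35, 15)/4302 + 379/(-3344) = (2 - ⅓*15²)/4302 + 379/(-3344) = (2 - ⅓*225)*(1/4302) + 379*(-1/3344) = (2 - 75)*(1/4302) - 379/3344 = -73*1/4302 - 379/3344 = -73/4302 - 379/3344 = -937285/7192944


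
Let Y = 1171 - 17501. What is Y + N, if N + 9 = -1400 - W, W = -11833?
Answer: -5906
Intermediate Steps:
N = 10424 (N = -9 + (-1400 - 1*(-11833)) = -9 + (-1400 + 11833) = -9 + 10433 = 10424)
Y = -16330
Y + N = -16330 + 10424 = -5906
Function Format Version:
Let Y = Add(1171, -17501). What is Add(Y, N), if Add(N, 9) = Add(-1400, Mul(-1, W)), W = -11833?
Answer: -5906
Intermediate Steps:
N = 10424 (N = Add(-9, Add(-1400, Mul(-1, -11833))) = Add(-9, Add(-1400, 11833)) = Add(-9, 10433) = 10424)
Y = -16330
Add(Y, N) = Add(-16330, 10424) = -5906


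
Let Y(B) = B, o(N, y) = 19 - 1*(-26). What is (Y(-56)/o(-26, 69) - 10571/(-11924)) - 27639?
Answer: -1348247879/48780 ≈ -27639.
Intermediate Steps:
o(N, y) = 45 (o(N, y) = 19 + 26 = 45)
(Y(-56)/o(-26, 69) - 10571/(-11924)) - 27639 = (-56/45 - 10571/(-11924)) - 27639 = (-56*1/45 - 10571*(-1/11924)) - 27639 = (-56/45 + 961/1084) - 27639 = -17459/48780 - 27639 = -1348247879/48780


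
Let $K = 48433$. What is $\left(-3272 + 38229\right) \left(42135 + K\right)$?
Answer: $3165985576$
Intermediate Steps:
$\left(-3272 + 38229\right) \left(42135 + K\right) = \left(-3272 + 38229\right) \left(42135 + 48433\right) = 34957 \cdot 90568 = 3165985576$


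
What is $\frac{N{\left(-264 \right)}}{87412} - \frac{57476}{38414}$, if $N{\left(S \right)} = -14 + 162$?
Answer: $- \frac{627300855}{419730571} \approx -1.4945$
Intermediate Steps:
$N{\left(S \right)} = 148$
$\frac{N{\left(-264 \right)}}{87412} - \frac{57476}{38414} = \frac{148}{87412} - \frac{57476}{38414} = 148 \cdot \frac{1}{87412} - \frac{28738}{19207} = \frac{37}{21853} - \frac{28738}{19207} = - \frac{627300855}{419730571}$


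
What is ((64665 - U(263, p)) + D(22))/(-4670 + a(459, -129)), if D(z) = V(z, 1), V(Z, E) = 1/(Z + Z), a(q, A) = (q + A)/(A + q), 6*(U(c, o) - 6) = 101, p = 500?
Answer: -1218967/88044 ≈ -13.845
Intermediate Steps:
U(c, o) = 137/6 (U(c, o) = 6 + (⅙)*101 = 6 + 101/6 = 137/6)
a(q, A) = 1 (a(q, A) = (A + q)/(A + q) = 1)
V(Z, E) = 1/(2*Z)
D(z) = 1/(2*z)
((64665 - U(263, p)) + D(22))/(-4670 + a(459, -129)) = ((64665 - 1*137/6) + (½)/22)/(-4670 + 1) = ((64665 - 137/6) + (½)*(1/22))/(-4669) = (387853/6 + 1/44)*(-1/4669) = (8532769/132)*(-1/4669) = -1218967/88044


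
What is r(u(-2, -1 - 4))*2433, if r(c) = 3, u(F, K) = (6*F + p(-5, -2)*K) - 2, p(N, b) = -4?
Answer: 7299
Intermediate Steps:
u(F, K) = -2 - 4*K + 6*F (u(F, K) = (6*F - 4*K) - 2 = (-4*K + 6*F) - 2 = -2 - 4*K + 6*F)
r(u(-2, -1 - 4))*2433 = 3*2433 = 7299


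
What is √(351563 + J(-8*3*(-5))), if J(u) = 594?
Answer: √352157 ≈ 593.43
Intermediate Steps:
√(351563 + J(-8*3*(-5))) = √(351563 + 594) = √352157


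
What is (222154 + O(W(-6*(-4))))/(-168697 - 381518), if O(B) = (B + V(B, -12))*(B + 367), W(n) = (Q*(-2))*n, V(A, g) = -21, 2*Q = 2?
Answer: -200143/550215 ≈ -0.36375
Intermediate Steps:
Q = 1 (Q = (½)*2 = 1)
W(n) = -2*n (W(n) = (1*(-2))*n = -2*n)
O(B) = (-21 + B)*(367 + B) (O(B) = (B - 21)*(B + 367) = (-21 + B)*(367 + B))
(222154 + O(W(-6*(-4))))/(-168697 - 381518) = (222154 + (-7707 + (-(-12)*(-4))² + 346*(-(-12)*(-4))))/(-168697 - 381518) = (222154 + (-7707 + (-2*24)² + 346*(-2*24)))/(-550215) = (222154 + (-7707 + (-48)² + 346*(-48)))*(-1/550215) = (222154 + (-7707 + 2304 - 16608))*(-1/550215) = (222154 - 22011)*(-1/550215) = 200143*(-1/550215) = -200143/550215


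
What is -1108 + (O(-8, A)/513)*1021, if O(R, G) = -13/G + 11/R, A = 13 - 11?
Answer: -512395/456 ≈ -1123.7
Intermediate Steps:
A = 2
-1108 + (O(-8, A)/513)*1021 = -1108 + ((-13/2 + 11/(-8))/513)*1021 = -1108 + ((-13*½ + 11*(-⅛))*(1/513))*1021 = -1108 + ((-13/2 - 11/8)*(1/513))*1021 = -1108 - 63/8*1/513*1021 = -1108 - 7/456*1021 = -1108 - 7147/456 = -512395/456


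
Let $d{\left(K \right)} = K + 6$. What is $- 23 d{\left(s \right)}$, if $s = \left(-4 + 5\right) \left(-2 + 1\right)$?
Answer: $-115$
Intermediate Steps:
$s = -1$ ($s = 1 \left(-1\right) = -1$)
$d{\left(K \right)} = 6 + K$
$- 23 d{\left(s \right)} = - 23 \left(6 - 1\right) = \left(-23\right) 5 = -115$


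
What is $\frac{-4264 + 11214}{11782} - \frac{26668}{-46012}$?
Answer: $\frac{79248222}{67764173} \approx 1.1695$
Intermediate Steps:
$\frac{-4264 + 11214}{11782} - \frac{26668}{-46012} = 6950 \cdot \frac{1}{11782} - - \frac{6667}{11503} = \frac{3475}{5891} + \frac{6667}{11503} = \frac{79248222}{67764173}$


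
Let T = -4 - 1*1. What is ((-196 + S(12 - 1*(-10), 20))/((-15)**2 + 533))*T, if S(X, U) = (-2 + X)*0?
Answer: 490/379 ≈ 1.2929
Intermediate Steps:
S(X, U) = 0
T = -5 (T = -4 - 1 = -5)
((-196 + S(12 - 1*(-10), 20))/((-15)**2 + 533))*T = ((-196 + 0)/((-15)**2 + 533))*(-5) = -196/(225 + 533)*(-5) = -196/758*(-5) = -196*1/758*(-5) = -98/379*(-5) = 490/379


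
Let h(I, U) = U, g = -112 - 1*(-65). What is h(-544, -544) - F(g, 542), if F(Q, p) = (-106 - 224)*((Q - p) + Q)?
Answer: -210424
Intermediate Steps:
g = -47 (g = -112 + 65 = -47)
F(Q, p) = -660*Q + 330*p (F(Q, p) = -330*(-p + 2*Q) = -660*Q + 330*p)
h(-544, -544) - F(g, 542) = -544 - (-660*(-47) + 330*542) = -544 - (31020 + 178860) = -544 - 1*209880 = -544 - 209880 = -210424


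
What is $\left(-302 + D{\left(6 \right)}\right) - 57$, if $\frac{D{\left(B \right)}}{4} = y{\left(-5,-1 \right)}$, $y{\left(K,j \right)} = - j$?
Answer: $-355$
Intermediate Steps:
$D{\left(B \right)} = 4$ ($D{\left(B \right)} = 4 \left(\left(-1\right) \left(-1\right)\right) = 4 \cdot 1 = 4$)
$\left(-302 + D{\left(6 \right)}\right) - 57 = \left(-302 + 4\right) - 57 = -298 - 57 = -355$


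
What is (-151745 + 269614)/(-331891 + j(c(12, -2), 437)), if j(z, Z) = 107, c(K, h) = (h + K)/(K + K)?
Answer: -117869/331784 ≈ -0.35526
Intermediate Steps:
c(K, h) = (K + h)/(2*K) (c(K, h) = (K + h)/((2*K)) = (K + h)*(1/(2*K)) = (K + h)/(2*K))
(-151745 + 269614)/(-331891 + j(c(12, -2), 437)) = (-151745 + 269614)/(-331891 + 107) = 117869/(-331784) = 117869*(-1/331784) = -117869/331784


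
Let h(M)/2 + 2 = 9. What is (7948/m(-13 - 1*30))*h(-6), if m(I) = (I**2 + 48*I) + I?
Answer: -55636/129 ≈ -431.29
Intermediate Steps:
h(M) = 14 (h(M) = -4 + 2*9 = -4 + 18 = 14)
m(I) = I**2 + 49*I
(7948/m(-13 - 1*30))*h(-6) = (7948/(((-13 - 1*30)*(49 + (-13 - 1*30)))))*14 = (7948/(((-13 - 30)*(49 + (-13 - 30)))))*14 = (7948/((-43*(49 - 43))))*14 = (7948/((-43*6)))*14 = (7948/(-258))*14 = (7948*(-1/258))*14 = -3974/129*14 = -55636/129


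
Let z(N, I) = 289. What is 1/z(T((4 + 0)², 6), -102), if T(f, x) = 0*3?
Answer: 1/289 ≈ 0.0034602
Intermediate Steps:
T(f, x) = 0
1/z(T((4 + 0)², 6), -102) = 1/289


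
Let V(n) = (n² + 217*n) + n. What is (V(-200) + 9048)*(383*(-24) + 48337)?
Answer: 213261960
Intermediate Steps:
V(n) = n² + 218*n
(V(-200) + 9048)*(383*(-24) + 48337) = (-200*(218 - 200) + 9048)*(383*(-24) + 48337) = (-200*18 + 9048)*(-9192 + 48337) = (-3600 + 9048)*39145 = 5448*39145 = 213261960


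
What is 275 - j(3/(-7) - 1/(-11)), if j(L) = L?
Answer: 21201/77 ≈ 275.34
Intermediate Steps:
275 - j(3/(-7) - 1/(-11)) = 275 - (3/(-7) - 1/(-11)) = 275 - (3*(-1/7) - 1*(-1/11)) = 275 - (-3/7 + 1/11) = 275 - 1*(-26/77) = 275 + 26/77 = 21201/77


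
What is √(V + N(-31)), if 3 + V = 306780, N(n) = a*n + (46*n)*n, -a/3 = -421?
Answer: √311830 ≈ 558.42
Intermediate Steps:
a = 1263 (a = -3*(-421) = 1263)
N(n) = 46*n² + 1263*n (N(n) = 1263*n + (46*n)*n = 1263*n + 46*n² = 46*n² + 1263*n)
V = 306777 (V = -3 + 306780 = 306777)
√(V + N(-31)) = √(306777 - 31*(1263 + 46*(-31))) = √(306777 - 31*(1263 - 1426)) = √(306777 - 31*(-163)) = √(306777 + 5053) = √311830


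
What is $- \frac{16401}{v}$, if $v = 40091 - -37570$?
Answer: $- \frac{5467}{25887} \approx -0.21119$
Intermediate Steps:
$v = 77661$ ($v = 40091 + 37570 = 77661$)
$- \frac{16401}{v} = - \frac{16401}{77661} = \left(-16401\right) \frac{1}{77661} = - \frac{5467}{25887}$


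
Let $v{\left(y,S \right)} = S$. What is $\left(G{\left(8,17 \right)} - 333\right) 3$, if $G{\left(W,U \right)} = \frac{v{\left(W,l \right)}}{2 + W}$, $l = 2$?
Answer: $- \frac{4992}{5} \approx -998.4$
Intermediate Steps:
$G{\left(W,U \right)} = \frac{2}{2 + W}$
$\left(G{\left(8,17 \right)} - 333\right) 3 = \left(\frac{2}{2 + 8} - 333\right) 3 = \left(\frac{2}{10} - 333\right) 3 = \left(2 \cdot \frac{1}{10} - 333\right) 3 = \left(\frac{1}{5} - 333\right) 3 = \left(- \frac{1664}{5}\right) 3 = - \frac{4992}{5}$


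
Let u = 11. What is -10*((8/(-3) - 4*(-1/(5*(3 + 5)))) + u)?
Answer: -253/3 ≈ -84.333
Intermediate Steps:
-10*((8/(-3) - 4*(-1/(5*(3 + 5)))) + u) = -10*((8/(-3) - 4*(-1/(5*(3 + 5)))) + 11) = -10*((8*(-⅓) - 4/((-5*8))) + 11) = -10*((-8/3 - 4/(-40)) + 11) = -10*((-8/3 - 4*(-1/40)) + 11) = -10*((-8/3 + ⅒) + 11) = -10*(-77/30 + 11) = -10*253/30 = -253/3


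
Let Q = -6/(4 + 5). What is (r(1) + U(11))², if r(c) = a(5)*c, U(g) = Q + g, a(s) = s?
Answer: 2116/9 ≈ 235.11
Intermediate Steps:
Q = -⅔ (Q = -6/9 = -6*⅑ = -⅔ ≈ -0.66667)
U(g) = -⅔ + g
r(c) = 5*c
(r(1) + U(11))² = (5*1 + (-⅔ + 11))² = (5 + 31/3)² = (46/3)² = 2116/9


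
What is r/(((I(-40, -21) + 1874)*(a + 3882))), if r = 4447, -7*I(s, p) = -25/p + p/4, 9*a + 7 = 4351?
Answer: 3922254/7216450391 ≈ 0.00054352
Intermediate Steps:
a = 1448/3 (a = -7/9 + (⅑)*4351 = -7/9 + 4351/9 = 1448/3 ≈ 482.67)
I(s, p) = -p/28 + 25/(7*p) (I(s, p) = -(-25/p + p/4)/7 = -p/28 + 25/(7*p))
r/(((I(-40, -21) + 1874)*(a + 3882))) = 4447/((((1/28)*(100 - 1*(-21)²)/(-21) + 1874)*(1448/3 + 3882))) = 4447/((((1/28)*(-1/21)*(100 - 1*441) + 1874)*(13094/3))) = 4447/((((1/28)*(-1/21)*(100 - 441) + 1874)*(13094/3))) = 4447/((((1/28)*(-1/21)*(-341) + 1874)*(13094/3))) = 4447/(((341/588 + 1874)*(13094/3))) = 4447/(((1102253/588)*(13094/3))) = 4447/(7216450391/882) = 4447*(882/7216450391) = 3922254/7216450391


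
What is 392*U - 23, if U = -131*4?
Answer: -205431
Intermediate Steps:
U = -524
392*U - 23 = 392*(-524) - 23 = -205408 - 23 = -205431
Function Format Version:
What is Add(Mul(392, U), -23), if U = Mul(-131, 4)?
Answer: -205431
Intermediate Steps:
U = -524
Add(Mul(392, U), -23) = Add(Mul(392, -524), -23) = Add(-205408, -23) = -205431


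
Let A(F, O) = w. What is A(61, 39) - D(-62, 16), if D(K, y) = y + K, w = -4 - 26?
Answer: 16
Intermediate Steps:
w = -30
D(K, y) = K + y
A(F, O) = -30
A(61, 39) - D(-62, 16) = -30 - (-62 + 16) = -30 - 1*(-46) = -30 + 46 = 16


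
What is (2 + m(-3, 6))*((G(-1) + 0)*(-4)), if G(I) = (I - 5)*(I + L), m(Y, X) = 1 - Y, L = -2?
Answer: -432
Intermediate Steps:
G(I) = (-5 + I)*(-2 + I) (G(I) = (I - 5)*(I - 2) = (-5 + I)*(-2 + I))
(2 + m(-3, 6))*((G(-1) + 0)*(-4)) = (2 + (1 - 1*(-3)))*(((10 + (-1)² - 7*(-1)) + 0)*(-4)) = (2 + (1 + 3))*(((10 + 1 + 7) + 0)*(-4)) = (2 + 4)*((18 + 0)*(-4)) = 6*(18*(-4)) = 6*(-72) = -432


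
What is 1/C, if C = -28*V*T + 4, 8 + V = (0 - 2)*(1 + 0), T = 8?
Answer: 1/2244 ≈ 0.00044563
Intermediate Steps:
V = -10 (V = -8 + (0 - 2)*(1 + 0) = -8 - 2*1 = -8 - 2 = -10)
C = 2244 (C = -(-280)*8 + 4 = -28*(-80) + 4 = 2240 + 4 = 2244)
1/C = 1/2244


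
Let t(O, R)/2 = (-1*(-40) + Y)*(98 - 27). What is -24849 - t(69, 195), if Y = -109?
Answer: -15051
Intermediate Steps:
t(O, R) = -9798 (t(O, R) = 2*((-1*(-40) - 109)*(98 - 27)) = 2*((40 - 109)*71) = 2*(-69*71) = 2*(-4899) = -9798)
-24849 - t(69, 195) = -24849 - 1*(-9798) = -24849 + 9798 = -15051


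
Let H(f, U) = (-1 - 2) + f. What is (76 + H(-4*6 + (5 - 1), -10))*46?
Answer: 2438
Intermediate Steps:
H(f, U) = -3 + f
(76 + H(-4*6 + (5 - 1), -10))*46 = (76 + (-3 + (-4*6 + (5 - 1))))*46 = (76 + (-3 + (-24 + 4)))*46 = (76 + (-3 - 20))*46 = (76 - 23)*46 = 53*46 = 2438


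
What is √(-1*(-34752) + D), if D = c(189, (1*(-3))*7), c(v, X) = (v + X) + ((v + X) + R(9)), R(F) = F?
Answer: √35097 ≈ 187.34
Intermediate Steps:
c(v, X) = 9 + 2*X + 2*v (c(v, X) = (v + X) + ((v + X) + 9) = (X + v) + ((X + v) + 9) = (X + v) + (9 + X + v) = 9 + 2*X + 2*v)
D = 345 (D = 9 + 2*((1*(-3))*7) + 2*189 = 9 + 2*(-3*7) + 378 = 9 + 2*(-21) + 378 = 9 - 42 + 378 = 345)
√(-1*(-34752) + D) = √(-1*(-34752) + 345) = √(34752 + 345) = √35097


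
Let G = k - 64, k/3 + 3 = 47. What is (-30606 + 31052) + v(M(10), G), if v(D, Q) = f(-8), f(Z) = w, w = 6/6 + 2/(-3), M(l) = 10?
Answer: 1339/3 ≈ 446.33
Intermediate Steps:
k = 132 (k = -9 + 3*47 = -9 + 141 = 132)
w = ⅓ (w = 6*(⅙) + 2*(-⅓) = 1 - ⅔ = ⅓ ≈ 0.33333)
f(Z) = ⅓
G = 68 (G = 132 - 64 = 68)
v(D, Q) = ⅓
(-30606 + 31052) + v(M(10), G) = (-30606 + 31052) + ⅓ = 446 + ⅓ = 1339/3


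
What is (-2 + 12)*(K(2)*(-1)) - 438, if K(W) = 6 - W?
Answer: -478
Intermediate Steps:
(-2 + 12)*(K(2)*(-1)) - 438 = (-2 + 12)*((6 - 1*2)*(-1)) - 438 = 10*((6 - 2)*(-1)) - 438 = 10*(4*(-1)) - 438 = 10*(-4) - 438 = -40 - 438 = -478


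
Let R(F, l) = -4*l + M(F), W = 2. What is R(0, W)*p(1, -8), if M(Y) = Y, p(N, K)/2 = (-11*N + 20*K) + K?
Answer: 2864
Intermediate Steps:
p(N, K) = -22*N + 42*K (p(N, K) = 2*((-11*N + 20*K) + K) = 2*(-11*N + 21*K) = -22*N + 42*K)
R(F, l) = F - 4*l (R(F, l) = -4*l + F = F - 4*l)
R(0, W)*p(1, -8) = (0 - 4*2)*(-22*1 + 42*(-8)) = (0 - 8)*(-22 - 336) = -8*(-358) = 2864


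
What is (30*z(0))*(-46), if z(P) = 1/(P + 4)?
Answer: -345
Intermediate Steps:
z(P) = 1/(4 + P)
(30*z(0))*(-46) = (30/(4 + 0))*(-46) = (30/4)*(-46) = (30*(¼))*(-46) = (15/2)*(-46) = -345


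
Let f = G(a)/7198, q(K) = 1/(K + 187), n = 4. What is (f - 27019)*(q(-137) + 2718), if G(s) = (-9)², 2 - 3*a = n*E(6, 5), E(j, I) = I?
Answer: -26430390830581/359900 ≈ -7.3438e+7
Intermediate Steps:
q(K) = 1/(187 + K)
a = -6 (a = ⅔ - 4*5/3 = ⅔ - ⅓*20 = ⅔ - 20/3 = -6)
G(s) = 81
f = 81/7198 ≈ 0.011253
(f - 27019)*(q(-137) + 2718) = (81/7198 - 27019)*(1/(187 - 137) + 2718) = -194482681*(1/50 + 2718)/7198 = -194482681/7198*135901/50 = -26430390830581/359900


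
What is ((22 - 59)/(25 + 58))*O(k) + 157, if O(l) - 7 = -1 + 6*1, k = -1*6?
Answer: 12587/83 ≈ 151.65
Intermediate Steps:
k = -6
O(l) = 12 (O(l) = 7 + (-1 + 6*1) = 7 + (-1 + 6) = 7 + 5 = 12)
((22 - 59)/(25 + 58))*O(k) + 157 = ((22 - 59)/(25 + 58))*12 + 157 = -37/83*12 + 157 = -444/83 + 157 = 12587/83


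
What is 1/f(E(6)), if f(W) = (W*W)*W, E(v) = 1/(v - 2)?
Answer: 64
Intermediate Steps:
E(v) = 1/(-2 + v)
f(W) = W**3 (f(W) = W**2*W = W**3)
1/f(E(6)) = 1/((1/(-2 + 6))**3) = 1/((1/4)**3) = 1/(1/64) = 64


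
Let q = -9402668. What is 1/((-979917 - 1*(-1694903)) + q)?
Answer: -1/8687682 ≈ -1.1511e-7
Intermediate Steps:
1/((-979917 - 1*(-1694903)) + q) = 1/((-979917 - 1*(-1694903)) - 9402668) = 1/((-979917 + 1694903) - 9402668) = 1/(714986 - 9402668) = 1/(-8687682) = -1/8687682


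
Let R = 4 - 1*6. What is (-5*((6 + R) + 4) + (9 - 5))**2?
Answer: 1296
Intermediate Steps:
R = -2 (R = 4 - 6 = -2)
(-5*((6 + R) + 4) + (9 - 5))**2 = (-5*((6 - 2) + 4) + (9 - 5))**2 = (-5*(4 + 4) + 4)**2 = (-5*8 + 4)**2 = (-40 + 4)**2 = (-36)**2 = 1296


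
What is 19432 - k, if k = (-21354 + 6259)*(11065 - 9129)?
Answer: 29243352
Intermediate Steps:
k = -29223920 (k = -15095*1936 = -29223920)
19432 - k = 19432 - 1*(-29223920) = 19432 + 29223920 = 29243352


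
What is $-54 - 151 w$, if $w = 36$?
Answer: $-5490$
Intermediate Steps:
$-54 - 151 w = -54 - 5436 = -5490$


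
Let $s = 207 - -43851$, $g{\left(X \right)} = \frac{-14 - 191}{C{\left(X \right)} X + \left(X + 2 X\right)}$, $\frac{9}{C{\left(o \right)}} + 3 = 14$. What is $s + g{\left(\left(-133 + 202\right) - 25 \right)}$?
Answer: $\frac{7401539}{168} \approx 44057.0$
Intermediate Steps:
$C{\left(o \right)} = \frac{9}{11}$ ($C{\left(o \right)} = \frac{9}{-3 + 14} = \frac{9}{11}$)
$g{\left(X \right)} = - \frac{2255}{42 X}$ ($g{\left(X \right)} = \frac{-14 - 191}{\frac{9 X}{11} + \left(X + 2 X\right)} = \frac{-14 - 191}{\frac{9 X}{11} + 3 X} = - \frac{205}{\frac{42}{11} X} = - 205 \frac{11}{42 X} = - \frac{2255}{42 X}$)
$s = 44058$ ($s = 207 + 43851 = 44058$)
$s + g{\left(\left(-133 + 202\right) - 25 \right)} = 44058 - \frac{2255}{42 \left(\left(-133 + 202\right) - 25\right)} = 44058 - \frac{2255}{42 \left(69 - 25\right)} = 44058 - \frac{2255}{42 \cdot 44} = 44058 - \frac{205}{168} = \frac{7401539}{168}$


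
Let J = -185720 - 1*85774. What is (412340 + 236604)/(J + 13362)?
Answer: -162236/64533 ≈ -2.5140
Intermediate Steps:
J = -271494 (J = -185720 - 85774 = -271494)
(412340 + 236604)/(J + 13362) = (412340 + 236604)/(-271494 + 13362) = 648944/(-258132) = 648944*(-1/258132) = -162236/64533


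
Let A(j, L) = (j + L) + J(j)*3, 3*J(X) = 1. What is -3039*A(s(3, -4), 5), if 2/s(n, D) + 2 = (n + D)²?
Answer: -12156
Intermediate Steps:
J(X) = ⅓ (J(X) = (⅓)*1 = ⅓)
s(n, D) = 2/(-2 + (D + n)²) (s(n, D) = 2/(-2 + (n + D)²) = 2/(-2 + (D + n)²))
A(j, L) = 1 + L + j (A(j, L) = (j + L) + (⅓)*3 = (L + j) + 1 = 1 + L + j)
-3039*A(s(3, -4), 5) = -3039*(1 + 5 + 2/(-2 + (-4 + 3)²)) = -3039*(1 + 5 + 2/(-2 + (-1)²)) = -3039*(1 + 5 + 2/(-2 + 1)) = -3039*(1 + 5 + 2/(-1)) = -3039*(1 + 5 + 2*(-1)) = -3039*(1 + 5 - 2) = -3039*4 = -12156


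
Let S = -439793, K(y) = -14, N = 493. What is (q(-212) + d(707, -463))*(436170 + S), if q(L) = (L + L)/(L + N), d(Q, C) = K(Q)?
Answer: 15789034/281 ≈ 56189.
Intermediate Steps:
d(Q, C) = -14
q(L) = 2*L/(493 + L) (q(L) = (L + L)/(L + 493) = (2*L)/(493 + L) = 2*L/(493 + L))
(q(-212) + d(707, -463))*(436170 + S) = (2*(-212)/(493 - 212) - 14)*(436170 - 439793) = (2*(-212)/281 - 14)*(-3623) = (2*(-212)*(1/281) - 14)*(-3623) = (-424/281 - 14)*(-3623) = -4358/281*(-3623) = 15789034/281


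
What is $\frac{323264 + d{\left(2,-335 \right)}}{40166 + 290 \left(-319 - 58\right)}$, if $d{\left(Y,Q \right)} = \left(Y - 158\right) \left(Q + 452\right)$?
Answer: $- \frac{76253}{17291} \approx -4.41$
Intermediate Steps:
$d{\left(Y,Q \right)} = \left(-158 + Y\right) \left(452 + Q\right)$
$\frac{323264 + d{\left(2,-335 \right)}}{40166 + 290 \left(-319 - 58\right)} = \frac{323264 - 18252}{40166 + 290 \left(-319 - 58\right)} = \frac{323264 + \left(-71416 + 52930 + 904 - 670\right)}{40166 + 290 \left(-377\right)} = \frac{323264 - 18252}{40166 - 109330} = \frac{305012}{-69164} = 305012 \left(- \frac{1}{69164}\right) = - \frac{76253}{17291}$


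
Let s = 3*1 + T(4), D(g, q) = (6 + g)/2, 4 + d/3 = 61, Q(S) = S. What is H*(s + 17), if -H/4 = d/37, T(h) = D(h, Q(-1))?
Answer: -17100/37 ≈ -462.16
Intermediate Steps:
d = 171 (d = -12 + 3*61 = -12 + 183 = 171)
D(g, q) = 3 + g/2 (D(g, q) = (6 + g)*(½) = 3 + g/2)
T(h) = 3 + h/2
H = -684/37 ≈ -18.486
s = 8 (s = 3*1 + (3 + (½)*4) = 3 + (3 + 2) = 3 + 5 = 8)
H*(s + 17) = -684*(8 + 17)/37 = -684/37*25 = -17100/37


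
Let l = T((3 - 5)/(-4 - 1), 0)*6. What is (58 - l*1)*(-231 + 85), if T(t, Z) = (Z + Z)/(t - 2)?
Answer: -8468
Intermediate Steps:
T(t, Z) = 2*Z/(-2 + t) (T(t, Z) = (2*Z)/(-2 + t) = 2*Z/(-2 + t))
l = 0 (l = (2*0/(-2 + (3 - 5)/(-4 - 1)))*6 = (2*0/(-2 - 2/(-5)))*6 = (2*0/(-2 - 2*(-1/5)))*6 = (2*0/(-2 + 2/5))*6 = (2*0/(-8/5))*6 = (2*0*(-5/8))*6 = 0*6 = 0)
(58 - l*1)*(-231 + 85) = (58 - 1*0*1)*(-231 + 85) = (58 + 0*1)*(-146) = (58 + 0)*(-146) = 58*(-146) = -8468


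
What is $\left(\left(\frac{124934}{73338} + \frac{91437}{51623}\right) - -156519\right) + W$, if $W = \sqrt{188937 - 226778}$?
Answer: $\frac{296291376614747}{1892963787} + i \sqrt{37841} \approx 1.5652 \cdot 10^{5} + 194.53 i$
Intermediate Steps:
$W = i \sqrt{37841}$ ($W = \sqrt{-37841} = i \sqrt{37841} \approx 194.53 i$)
$\left(\left(\frac{124934}{73338} + \frac{91437}{51623}\right) - -156519\right) + W = \left(\left(\frac{124934}{73338} + \frac{91437}{51623}\right) - -156519\right) + i \sqrt{37841} = \left(\left(124934 \cdot \frac{1}{73338} + 91437 \cdot \frac{1}{51623}\right) + 156519\right) + i \sqrt{37841} = \left(\left(\frac{62467}{36669} + \frac{91437}{51623}\right) + 156519\right) + i \sqrt{37841} = \left(\frac{6577637294}{1892963787} + 156519\right) + i \sqrt{37841} = \frac{296291376614747}{1892963787} + i \sqrt{37841}$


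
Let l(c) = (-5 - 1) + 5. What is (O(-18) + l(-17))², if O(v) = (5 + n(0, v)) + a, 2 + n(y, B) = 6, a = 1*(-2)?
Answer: 36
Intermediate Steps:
a = -2
l(c) = -1 (l(c) = -6 + 5 = -1)
n(y, B) = 4 (n(y, B) = -2 + 6 = 4)
O(v) = 7 (O(v) = (5 + 4) - 2 = 9 - 2 = 7)
(O(-18) + l(-17))² = (7 - 1)² = 6² = 36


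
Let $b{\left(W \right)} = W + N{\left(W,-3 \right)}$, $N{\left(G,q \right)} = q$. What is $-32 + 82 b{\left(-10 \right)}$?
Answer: $-1098$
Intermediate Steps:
$b{\left(W \right)} = -3 + W$ ($b{\left(W \right)} = W - 3 = -3 + W$)
$-32 + 82 b{\left(-10 \right)} = -32 + 82 \left(-3 - 10\right) = -32 + 82 \left(-13\right) = -32 - 1066 = -1098$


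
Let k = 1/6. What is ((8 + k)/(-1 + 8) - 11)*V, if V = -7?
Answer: 413/6 ≈ 68.833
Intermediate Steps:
k = 1/6 (k = 1*(1/6) = 1/6 ≈ 0.16667)
((8 + k)/(-1 + 8) - 11)*V = ((8 + 1/6)/(-1 + 8) - 11)*(-7) = ((49/6)/7 - 11)*(-7) = ((49/6)*(1/7) - 11)*(-7) = (7/6 - 11)*(-7) = -59/6*(-7) = 413/6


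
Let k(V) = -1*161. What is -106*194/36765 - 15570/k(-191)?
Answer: 569120246/5919165 ≈ 96.149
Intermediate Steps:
k(V) = -161
-106*194/36765 - 15570/k(-191) = -106*194/36765 - 15570/(-161) = -20564*1/36765 - 15570*(-1/161) = -20564/36765 + 15570/161 = 569120246/5919165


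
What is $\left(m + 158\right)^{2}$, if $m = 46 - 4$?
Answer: $40000$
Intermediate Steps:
$m = 42$
$\left(m + 158\right)^{2} = \left(42 + 158\right)^{2} = 200^{2} = 40000$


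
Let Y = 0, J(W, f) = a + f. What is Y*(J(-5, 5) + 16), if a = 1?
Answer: 0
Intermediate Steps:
J(W, f) = 1 + f
Y*(J(-5, 5) + 16) = 0*((1 + 5) + 16) = 0*(6 + 16) = 0*22 = 0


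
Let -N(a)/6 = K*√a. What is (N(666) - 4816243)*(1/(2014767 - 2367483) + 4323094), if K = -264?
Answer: -7343924954962110629/352716 + 603830471627988*√74/29393 ≈ -2.0644e+13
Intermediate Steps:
N(a) = 1584*√a (N(a) = -(-1584)*√a = 1584*√a)
(N(666) - 4816243)*(1/(2014767 - 2367483) + 4323094) = (1584*√666 - 4816243)*(1/(2014767 - 2367483) + 4323094) = (1584*(3*√74) - 4816243)*(1/(-352716) + 4323094) = (4752*√74 - 4816243)*(-1/352716 + 4323094) = (-4816243 + 4752*√74)*(1524824423303/352716) = -7343924954962110629/352716 + 603830471627988*√74/29393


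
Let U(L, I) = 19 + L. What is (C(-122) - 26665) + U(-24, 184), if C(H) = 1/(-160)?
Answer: -4267201/160 ≈ -26670.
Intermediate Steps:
C(H) = -1/160
(C(-122) - 26665) + U(-24, 184) = (-1/160 - 26665) + (19 - 24) = -4266401/160 - 5 = -4267201/160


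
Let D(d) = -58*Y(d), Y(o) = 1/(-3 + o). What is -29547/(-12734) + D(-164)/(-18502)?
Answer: 1574044597/678378382 ≈ 2.3203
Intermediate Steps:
D(d) = -58/(-3 + d)
-29547/(-12734) + D(-164)/(-18502) = -29547/(-12734) - 58/(-3 - 164)/(-18502) = -29547*(-1/12734) - 58/(-167)*(-1/18502) = 29547/12734 - 58*(-1/167)*(-1/18502) = 29547/12734 + (58/167)*(-1/18502) = 29547/12734 - 1/53273 = 1574044597/678378382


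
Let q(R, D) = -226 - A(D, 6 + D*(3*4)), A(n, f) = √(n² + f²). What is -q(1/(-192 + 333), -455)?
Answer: 226 + √29953141 ≈ 5698.9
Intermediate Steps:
A(n, f) = √(f² + n²)
q(R, D) = -226 - √(D² + (6 + 12*D)²) (q(R, D) = -226 - √((6 + D*(3*4))² + D²) = -226 - √((6 + D*12)² + D²) = -226 - √((6 + 12*D)² + D²) = -226 - √(D² + (6 + 12*D)²))
-q(1/(-192 + 333), -455) = -(-226 - √(36 + 144*(-455) + 145*(-455)²)) = -(-226 - √(36 - 65520 + 145*207025)) = -(-226 - √(36 - 65520 + 30018625)) = -(-226 - √29953141) = 226 + √29953141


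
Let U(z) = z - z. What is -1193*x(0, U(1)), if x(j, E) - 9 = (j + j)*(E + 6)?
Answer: -10737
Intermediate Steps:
U(z) = 0
x(j, E) = 9 + 2*j*(6 + E) (x(j, E) = 9 + (j + j)*(E + 6) = 9 + (2*j)*(6 + E) = 9 + 2*j*(6 + E))
-1193*x(0, U(1)) = -1193*(9 + 12*0 + 2*0*0) = -1193*(9 + 0 + 0) = -1193*9 = -10737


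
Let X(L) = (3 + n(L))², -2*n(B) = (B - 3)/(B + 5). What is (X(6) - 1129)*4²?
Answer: -2169868/121 ≈ -17933.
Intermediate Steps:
n(B) = -(-3 + B)/(2*(5 + B)) (n(B) = -(B - 3)/(2*(B + 5)) = -(-3 + B)/(2*(5 + B)))
X(L) = (3 + (3 - L)/(2*(5 + L)))²
(X(6) - 1129)*4² = ((33 + 5*6)²/(4*(5 + 6)²) - 1129)*4² = ((¼)*(33 + 30)²/11² - 1129)*16 = ((¼)*(1/121)*63² - 1129)*16 = ((¼)*(1/121)*3969 - 1129)*16 = (3969/484 - 1129)*16 = -542467/484*16 = -2169868/121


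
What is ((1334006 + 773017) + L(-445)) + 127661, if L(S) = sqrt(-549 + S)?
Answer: 2234684 + I*sqrt(994) ≈ 2.2347e+6 + 31.528*I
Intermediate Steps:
((1334006 + 773017) + L(-445)) + 127661 = ((1334006 + 773017) + sqrt(-549 - 445)) + 127661 = (2107023 + sqrt(-994)) + 127661 = (2107023 + I*sqrt(994)) + 127661 = 2234684 + I*sqrt(994)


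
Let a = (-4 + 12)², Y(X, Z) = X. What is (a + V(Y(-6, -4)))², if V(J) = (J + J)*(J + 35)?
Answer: 80656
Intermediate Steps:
V(J) = 2*J*(35 + J) (V(J) = (2*J)*(35 + J) = 2*J*(35 + J))
a = 64 (a = 8² = 64)
(a + V(Y(-6, -4)))² = (64 + 2*(-6)*(35 - 6))² = (64 + 2*(-6)*29)² = (64 - 348)² = (-284)² = 80656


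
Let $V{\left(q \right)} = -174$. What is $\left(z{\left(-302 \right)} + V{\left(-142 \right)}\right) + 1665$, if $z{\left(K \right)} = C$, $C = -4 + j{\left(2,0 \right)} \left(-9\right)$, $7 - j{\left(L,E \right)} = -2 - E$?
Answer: $1406$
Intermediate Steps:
$j{\left(L,E \right)} = 9 + E$ ($j{\left(L,E \right)} = 7 - \left(-2 - E\right) = 7 + \left(2 + E\right) = 9 + E$)
$C = -85$ ($C = -4 + \left(9 + 0\right) \left(-9\right) = -4 + 9 \left(-9\right) = -4 - 81 = -85$)
$z{\left(K \right)} = -85$
$\left(z{\left(-302 \right)} + V{\left(-142 \right)}\right) + 1665 = \left(-85 - 174\right) + 1665 = -259 + 1665 = 1406$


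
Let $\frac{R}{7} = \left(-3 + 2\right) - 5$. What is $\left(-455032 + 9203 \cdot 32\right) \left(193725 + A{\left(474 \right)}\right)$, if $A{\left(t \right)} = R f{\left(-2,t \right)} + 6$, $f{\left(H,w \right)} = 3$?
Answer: $-31080572280$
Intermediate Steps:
$R = -42$ ($R = 7 \left(\left(-3 + 2\right) - 5\right) = 7 \left(-1 - 5\right) = 7 \left(-6\right) = -42$)
$A{\left(t \right)} = -120$ ($A{\left(t \right)} = \left(-42\right) 3 + 6 = -126 + 6 = -120$)
$\left(-455032 + 9203 \cdot 32\right) \left(193725 + A{\left(474 \right)}\right) = \left(-455032 + 9203 \cdot 32\right) \left(193725 - 120\right) = \left(-455032 + 294496\right) 193605 = \left(-160536\right) 193605 = -31080572280$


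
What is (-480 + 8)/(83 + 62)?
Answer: -472/145 ≈ -3.2552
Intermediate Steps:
(-480 + 8)/(83 + 62) = -472/145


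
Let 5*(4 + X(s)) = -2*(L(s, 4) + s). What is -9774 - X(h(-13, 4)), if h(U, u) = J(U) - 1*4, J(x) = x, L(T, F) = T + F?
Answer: -9782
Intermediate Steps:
L(T, F) = F + T
h(U, u) = -4 + U (h(U, u) = U - 1*4 = U - 4 = -4 + U)
X(s) = -28/5 - 4*s/5 (X(s) = -4 + (-2*((4 + s) + s))/5 = -4 + (-2*(4 + 2*s))/5 = -4 + (-8 - 4*s)/5 = -4 + (-8/5 - 4*s/5) = -28/5 - 4*s/5)
-9774 - X(h(-13, 4)) = -9774 - (-28/5 - 4*(-4 - 13)/5) = -9774 - (-28/5 - ⅘*(-17)) = -9774 - (-28/5 + 68/5) = -9774 - 1*8 = -9774 - 8 = -9782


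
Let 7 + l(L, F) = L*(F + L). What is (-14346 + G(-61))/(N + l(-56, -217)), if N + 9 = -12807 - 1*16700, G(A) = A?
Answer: 14407/14235 ≈ 1.0121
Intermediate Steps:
l(L, F) = -7 + L*(F + L)
N = -29516 (N = -9 + (-12807 - 1*16700) = -9 + (-12807 - 16700) = -9 - 29507 = -29516)
(-14346 + G(-61))/(N + l(-56, -217)) = (-14346 - 61)/(-29516 + (-7 + (-56)² - 217*(-56))) = -14407/(-29516 + (-7 + 3136 + 12152)) = -14407/(-29516 + 15281) = -14407/(-14235) = -14407*(-1/14235) = 14407/14235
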